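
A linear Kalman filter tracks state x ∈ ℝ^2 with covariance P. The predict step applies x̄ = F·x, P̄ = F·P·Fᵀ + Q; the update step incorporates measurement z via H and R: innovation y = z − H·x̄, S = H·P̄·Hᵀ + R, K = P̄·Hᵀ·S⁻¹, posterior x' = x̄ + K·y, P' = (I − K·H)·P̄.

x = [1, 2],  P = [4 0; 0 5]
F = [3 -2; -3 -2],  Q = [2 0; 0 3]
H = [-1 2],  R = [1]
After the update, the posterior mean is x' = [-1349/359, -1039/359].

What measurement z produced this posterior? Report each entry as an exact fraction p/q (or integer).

z = [-2]

x̄ = F·x = [-1, -7]
P̄ = F·P·Fᵀ + Q = [58 -16; -16 59]
S = H·P̄·Hᵀ + R = [359]
K = P̄·Hᵀ·S⁻¹ = [-90/359; 134/359]
x' − x̄ = [-990/359, 1474/359] = K·y
y = (KᵀK)⁻¹·Kᵀ·(x' − x̄) = [11]
z = y + H·x̄ = [11] + [-13] = [-2]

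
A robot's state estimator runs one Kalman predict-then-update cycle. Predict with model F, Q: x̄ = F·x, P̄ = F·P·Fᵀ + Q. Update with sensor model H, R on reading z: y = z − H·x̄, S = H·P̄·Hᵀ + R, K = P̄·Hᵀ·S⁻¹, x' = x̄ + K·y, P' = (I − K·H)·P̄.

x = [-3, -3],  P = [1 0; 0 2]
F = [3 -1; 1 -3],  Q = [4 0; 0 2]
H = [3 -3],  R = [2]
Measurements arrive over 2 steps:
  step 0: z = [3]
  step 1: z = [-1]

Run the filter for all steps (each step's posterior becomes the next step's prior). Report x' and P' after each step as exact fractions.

step 0: x' = [-141/82, -105/41], P' = [534/41 531/41; 531/41 537/41]
step 1: x' = [60861/39542, 74379/39542], P' = [48082/19771 45873/19771; 45873/19771 48053/19771]

step 0: x̄ = F·x = [-6, 6]
step 0: P̄ = F·P·Fᵀ + Q = [15 9; 9 21]
step 0: y = z − H·x̄ = [39]
step 0: S = H·P̄·Hᵀ + R = [164]
step 0: K = P̄·Hᵀ·S⁻¹ = [9/82; -9/41]
step 0: x' = x̄ + K·y = [-141/82, -105/41]
step 0: P' = (I − K·H)·P̄ = [534/41 531/41; 531/41 537/41]
step 1: x̄ = F·x = [-213/82, 489/82]
step 1: P̄ = F·P·Fᵀ + Q = [2321/41 -2097/41; -2097/41 2263/41]
step 1: y = z − H·x̄ = [1012/41]
step 1: S = H·P̄·Hᵀ + R = [79084/41]
step 1: K = P̄·Hᵀ·S⁻¹ = [6627/39542; -3270/19771]
step 1: x' = x̄ + K·y = [60861/39542, 74379/39542]
step 1: P' = (I − K·H)·P̄ = [48082/19771 45873/19771; 45873/19771 48053/19771]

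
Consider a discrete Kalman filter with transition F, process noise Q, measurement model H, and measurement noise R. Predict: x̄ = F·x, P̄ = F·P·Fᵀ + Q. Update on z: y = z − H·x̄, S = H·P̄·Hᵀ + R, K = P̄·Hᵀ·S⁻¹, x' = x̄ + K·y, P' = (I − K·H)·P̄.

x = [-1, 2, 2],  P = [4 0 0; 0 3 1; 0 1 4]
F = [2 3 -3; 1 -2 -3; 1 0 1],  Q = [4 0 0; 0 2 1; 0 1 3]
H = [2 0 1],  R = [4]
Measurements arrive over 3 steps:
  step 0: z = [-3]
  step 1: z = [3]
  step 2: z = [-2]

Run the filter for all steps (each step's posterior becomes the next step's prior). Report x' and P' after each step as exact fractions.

step 0: x' = [-2, -11, 1], P' = [974/271 1460/271 -1432/271; 1460/271 16517/271 -2772/271; -1432/271 -2772/271 2900/271]
step 1: x' = [540368/204643, 8609347/1023215, -2425091/1023215], P' = [503869/204643 1344924/204643 -592210/204643; 1344924/204643 198155341/1023215 -13867588/1023215; -592210/204643 -13867588/1023215 5855344/1023215]
step 2: x' = [-5981955457/4375039213, 51735821425/4375039213, 3372506822/4375039213], P' = [9942882817/4375039213 14075484410/4375039213 -11083311910/4375039213; 14075484410/4375039213 659789574125/4375039213 -32417270356/4375039213; -11083311910/4375039213 -32417270356/4375039213 22053687504/4375039213]

step 0: x̄ = F·x = [-2, -11, 1]
step 0: P̄ = F·P·Fᵀ + Q = [65 23 -1; 23 66 -9; -1 -9 11]
step 0: y = z − H·x̄ = [0]
step 0: S = H·P̄·Hᵀ + R = [271]
step 0: K = P̄·Hᵀ·S⁻¹ = [129/271; 37/271; 9/271]
step 0: x' = x̄ + K·y = [-2, -11, 1]
step 0: P' = (I − K·H)·P̄ = [974/271 1460/271 -1432/271; 1460/271 16517/271 -2772/271; -1432/271 -2772/271 2900/271]
step 1: x̄ = F·x = [-40, 17, -1]
step 1: P̄ = F·P·Fᵀ + Q = [264333/271 -51310/271 -9256/271; -51310/271 63172/271 -1967/271; -9256/271 -1967/271 1823/271]
step 1: y = z − H·x̄ = [84]
step 1: S = H·P̄·Hᵀ + R = [1023215/271]
step 1: K = P̄·Hᵀ·S⁻¹ = [103882/204643; -104587/1023215; -16689/1023215]
step 1: x' = x̄ + K·y = [540368/204643, 8609347/1023215, -2425091/1023215]
step 1: P' = (I − K·H)·P̄ = [503869/204643 1344924/204643 -592210/204643; 1344924/204643 198155341/1023215 -13867588/1023215; -592210/204643 -13867588/1023215 5855344/1023215]
step 2: x̄ = F·x = [38506994/1023215, -7241581/1023215, 276749/1023215]
step 2: P̄ = F·P·Fᵀ + Q = [2216111029/1023215 -1069667666/1023215 -30995196/1023215; -1069667666/1023215 674341999/1023215 6184564/1023215; -30995196/1023215 6184564/1023215 5522234/1023215]
step 2: y = z − H·x̄ = [-79337167/1023215]
step 2: S = H·P̄·Hᵀ + R = [8750078426/1023215]
step 2: K = P̄·Hᵀ·S⁻¹ = [2200613431/4375039213; -1066575384/4375039213; -28234079/4375039213]
step 2: x' = x̄ + K·y = [-5981955457/4375039213, 51735821425/4375039213, 3372506822/4375039213]
step 2: P' = (I − K·H)·P̄ = [9942882817/4375039213 14075484410/4375039213 -11083311910/4375039213; 14075484410/4375039213 659789574125/4375039213 -32417270356/4375039213; -11083311910/4375039213 -32417270356/4375039213 22053687504/4375039213]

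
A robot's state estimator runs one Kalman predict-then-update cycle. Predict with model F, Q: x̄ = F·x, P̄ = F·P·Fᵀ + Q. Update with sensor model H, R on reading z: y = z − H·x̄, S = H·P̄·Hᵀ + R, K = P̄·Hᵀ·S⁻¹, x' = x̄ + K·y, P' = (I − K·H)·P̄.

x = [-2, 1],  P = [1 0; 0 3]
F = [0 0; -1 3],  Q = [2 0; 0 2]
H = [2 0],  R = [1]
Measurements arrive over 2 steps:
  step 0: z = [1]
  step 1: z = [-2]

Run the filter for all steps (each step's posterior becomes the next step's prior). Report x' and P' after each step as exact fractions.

step 0: x̄ = F·x = [0, 5]
step 0: P̄ = F·P·Fᵀ + Q = [2 0; 0 30]
step 0: y = z − H·x̄ = [1]
step 0: S = H·P̄·Hᵀ + R = [9]
step 0: K = P̄·Hᵀ·S⁻¹ = [4/9; 0]
step 0: x' = x̄ + K·y = [4/9, 5]
step 0: P' = (I − K·H)·P̄ = [2/9 0; 0 30]
step 1: x̄ = F·x = [0, 131/9]
step 1: P̄ = F·P·Fᵀ + Q = [2 0; 0 2450/9]
step 1: y = z − H·x̄ = [-2]
step 1: S = H·P̄·Hᵀ + R = [9]
step 1: K = P̄·Hᵀ·S⁻¹ = [4/9; 0]
step 1: x' = x̄ + K·y = [-8/9, 131/9]
step 1: P' = (I − K·H)·P̄ = [2/9 0; 0 2450/9]

step 0: x' = [4/9, 5], P' = [2/9 0; 0 30]
step 1: x' = [-8/9, 131/9], P' = [2/9 0; 0 2450/9]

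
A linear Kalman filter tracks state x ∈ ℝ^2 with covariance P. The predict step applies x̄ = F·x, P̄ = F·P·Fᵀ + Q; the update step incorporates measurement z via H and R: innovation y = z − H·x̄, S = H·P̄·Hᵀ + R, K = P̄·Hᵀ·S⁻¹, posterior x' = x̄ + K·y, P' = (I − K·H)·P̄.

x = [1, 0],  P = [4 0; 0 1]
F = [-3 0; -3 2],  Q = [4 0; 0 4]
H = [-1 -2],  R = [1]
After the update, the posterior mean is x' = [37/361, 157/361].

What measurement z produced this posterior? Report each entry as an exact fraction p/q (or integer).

z = [-1]

x̄ = F·x = [-3, -3]
P̄ = F·P·Fᵀ + Q = [40 36; 36 44]
S = H·P̄·Hᵀ + R = [361]
K = P̄·Hᵀ·S⁻¹ = [-112/361; -124/361]
x' − x̄ = [1120/361, 1240/361] = K·y
y = (KᵀK)⁻¹·Kᵀ·(x' − x̄) = [-10]
z = y + H·x̄ = [-10] + [9] = [-1]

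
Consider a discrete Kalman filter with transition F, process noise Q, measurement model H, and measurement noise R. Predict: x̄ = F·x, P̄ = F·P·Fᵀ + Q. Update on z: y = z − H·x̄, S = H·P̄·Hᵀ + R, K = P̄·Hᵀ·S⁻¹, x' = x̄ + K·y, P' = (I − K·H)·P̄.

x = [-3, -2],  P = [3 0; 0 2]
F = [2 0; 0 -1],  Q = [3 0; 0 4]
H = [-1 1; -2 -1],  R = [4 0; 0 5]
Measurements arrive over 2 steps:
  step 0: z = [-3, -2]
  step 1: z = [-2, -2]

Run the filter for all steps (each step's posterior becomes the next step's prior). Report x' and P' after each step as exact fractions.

step 0: x̄ = F·x = [-6, 2]
step 0: P̄ = F·P·Fᵀ + Q = [15 0; 0 6]
step 0: y = z − H·x̄ = [-11, -12]
step 0: S = H·P̄·Hᵀ + R = [25 24; 24 71]
step 0: K = P̄·Hᵀ·S⁻¹ = [-345/1199 -390/1199; 570/1199 -294/1199]
step 0: x' = x̄ + K·y = [1281/1199, -344/1199]
step 0: P' = (I − K·H)·P̄ = [1110/1199 -270/1199; -270/1199 2010/1199]
step 1: x̄ = F·x = [2562/1199, 344/1199]
step 1: P̄ = F·P·Fᵀ + Q = [8037/1199 540/1199; 540/1199 6806/1199]
step 1: y = z − H·x̄ = [-180/1199, 3070/1199]
step 1: S = H·P̄·Hᵀ + R = [18559/1199 8728/1199; 8728/1199 47109/1199]
step 1: K = P̄·Hᵀ·S⁻¹ = [-173619/665653 -202590/665653; 303598/665653 -167678/665653]
step 1: x' = x̄ + K·y = [929694/665653, -283932/665653]
step 1: P' = (I − K·H)·P̄ = [569142/665653 -125334/665653; -125334/665653 1089058/665653]

step 0: x' = [1281/1199, -344/1199], P' = [1110/1199 -270/1199; -270/1199 2010/1199]
step 1: x' = [929694/665653, -283932/665653], P' = [569142/665653 -125334/665653; -125334/665653 1089058/665653]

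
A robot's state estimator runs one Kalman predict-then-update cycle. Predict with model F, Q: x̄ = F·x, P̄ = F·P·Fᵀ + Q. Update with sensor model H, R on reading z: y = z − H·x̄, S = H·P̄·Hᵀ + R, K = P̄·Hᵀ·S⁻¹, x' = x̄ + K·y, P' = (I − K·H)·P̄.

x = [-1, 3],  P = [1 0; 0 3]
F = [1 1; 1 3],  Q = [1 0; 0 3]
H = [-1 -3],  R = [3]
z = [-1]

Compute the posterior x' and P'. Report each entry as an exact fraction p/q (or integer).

x' = [-181/347, 201/347]
P' = [510/347 -135/347; -135/347 148/347]

x̄ = F·x = [2, 8]
P̄ = F·P·Fᵀ + Q = [5 10; 10 31]
y = z − H·x̄ = [25]
S = H·P̄·Hᵀ + R = [347]
K = P̄·Hᵀ·S⁻¹ = [-35/347; -103/347]
x' = x̄ + K·y = [-181/347, 201/347]
P' = (I − K·H)·P̄ = [510/347 -135/347; -135/347 148/347]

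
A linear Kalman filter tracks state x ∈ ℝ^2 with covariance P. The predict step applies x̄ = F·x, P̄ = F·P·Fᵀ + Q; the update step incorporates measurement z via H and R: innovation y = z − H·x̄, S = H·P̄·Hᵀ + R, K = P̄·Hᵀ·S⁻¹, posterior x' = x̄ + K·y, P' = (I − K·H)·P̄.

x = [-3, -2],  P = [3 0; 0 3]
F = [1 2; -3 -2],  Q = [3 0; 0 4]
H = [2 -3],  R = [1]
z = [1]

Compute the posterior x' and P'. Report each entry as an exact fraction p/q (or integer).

x̄ = F·x = [-7, 13]
P̄ = F·P·Fᵀ + Q = [18 -21; -21 43]
y = z − H·x̄ = [54]
S = H·P̄·Hᵀ + R = [712]
K = P̄·Hᵀ·S⁻¹ = [99/712; -171/712]
x' = x̄ + K·y = [181/356, 11/356]
P' = (I − K·H)·P̄ = [3015/712 1977/712; 1977/712 1375/712]

x' = [181/356, 11/356]
P' = [3015/712 1977/712; 1977/712 1375/712]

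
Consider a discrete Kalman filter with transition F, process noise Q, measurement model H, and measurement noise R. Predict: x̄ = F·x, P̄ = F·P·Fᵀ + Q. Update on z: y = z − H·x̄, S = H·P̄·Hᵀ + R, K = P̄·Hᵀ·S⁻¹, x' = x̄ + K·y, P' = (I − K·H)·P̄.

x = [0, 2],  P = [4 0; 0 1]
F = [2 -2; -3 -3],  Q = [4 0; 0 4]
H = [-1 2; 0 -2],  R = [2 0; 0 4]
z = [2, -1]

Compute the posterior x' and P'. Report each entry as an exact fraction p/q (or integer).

x' = [-1627/622, -129/1244]
P' = [1290/311 417/311; 417/311 475/622]

x̄ = F·x = [-4, -6]
P̄ = F·P·Fᵀ + Q = [24 -18; -18 49]
y = z − H·x̄ = [10, -13]
S = H·P̄·Hᵀ + R = [294 -232; -232 200]
K = P̄·Hᵀ·S⁻¹ = [-228/311 -417/622; 29/311 -475/1244]
x' = x̄ + K·y = [-1627/622, -129/1244]
P' = (I − K·H)·P̄ = [1290/311 417/311; 417/311 475/622]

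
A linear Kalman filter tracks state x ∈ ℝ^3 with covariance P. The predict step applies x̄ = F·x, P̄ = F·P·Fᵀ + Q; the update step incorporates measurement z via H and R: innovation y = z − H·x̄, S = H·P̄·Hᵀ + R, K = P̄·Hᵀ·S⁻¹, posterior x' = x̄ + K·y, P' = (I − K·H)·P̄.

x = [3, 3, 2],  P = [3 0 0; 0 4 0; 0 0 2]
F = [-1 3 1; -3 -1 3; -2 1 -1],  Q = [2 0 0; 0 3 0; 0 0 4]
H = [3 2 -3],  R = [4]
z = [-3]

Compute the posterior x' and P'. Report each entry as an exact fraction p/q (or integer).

x' = [982/449, -5364/449, -2185/449]
P' = [11738/449 -6396/449 7358/449; -6396/449 15427/449 3770/449; 7358/449 3770/449 9874/449]

x̄ = F·x = [8, -6, -5]
P̄ = F·P·Fᵀ + Q = [43 3 16; 3 52 8; 16 8 22]
y = z − H·x̄ = [-30]
S = H·P̄·Hᵀ + R = [449]
K = P̄·Hᵀ·S⁻¹ = [87/449; 89/449; -2/449]
x' = x̄ + K·y = [982/449, -5364/449, -2185/449]
P' = (I − K·H)·P̄ = [11738/449 -6396/449 7358/449; -6396/449 15427/449 3770/449; 7358/449 3770/449 9874/449]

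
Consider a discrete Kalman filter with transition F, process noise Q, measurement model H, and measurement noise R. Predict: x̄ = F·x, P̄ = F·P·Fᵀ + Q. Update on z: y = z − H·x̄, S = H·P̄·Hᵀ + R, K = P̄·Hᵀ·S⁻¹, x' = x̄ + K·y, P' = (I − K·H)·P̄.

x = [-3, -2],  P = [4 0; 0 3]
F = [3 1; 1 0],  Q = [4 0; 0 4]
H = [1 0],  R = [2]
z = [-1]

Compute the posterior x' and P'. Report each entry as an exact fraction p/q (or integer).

x̄ = F·x = [-11, -3]
P̄ = F·P·Fᵀ + Q = [43 12; 12 8]
y = z − H·x̄ = [10]
S = H·P̄·Hᵀ + R = [45]
K = P̄·Hᵀ·S⁻¹ = [43/45; 4/15]
x' = x̄ + K·y = [-13/9, -1/3]
P' = (I − K·H)·P̄ = [86/45 8/15; 8/15 24/5]

x' = [-13/9, -1/3]
P' = [86/45 8/15; 8/15 24/5]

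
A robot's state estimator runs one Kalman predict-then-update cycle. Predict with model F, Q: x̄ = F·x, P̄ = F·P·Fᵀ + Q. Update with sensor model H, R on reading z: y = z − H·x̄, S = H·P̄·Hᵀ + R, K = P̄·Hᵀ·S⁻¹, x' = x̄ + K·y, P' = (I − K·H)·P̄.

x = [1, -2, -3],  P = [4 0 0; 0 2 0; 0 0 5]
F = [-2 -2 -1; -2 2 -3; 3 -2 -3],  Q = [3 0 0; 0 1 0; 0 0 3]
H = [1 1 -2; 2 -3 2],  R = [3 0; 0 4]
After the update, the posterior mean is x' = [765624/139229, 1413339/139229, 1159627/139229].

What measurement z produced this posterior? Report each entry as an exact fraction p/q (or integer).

z = [-1, -3]

x̄ = F·x = [5, 3, 16]
P̄ = F·P·Fᵀ + Q = [32 23 -1; 23 70 13; -1 13 92]
S = H·P̄·Hᵀ + R = [471 -431; -431 690]
K = P̄·Hᵀ·S⁻¹ = [36313/139229 21270/139229; -13248/139229 -36121/139229; -57047/139229 -6779/139229]
x' − x̄ = [69479/139229, 995652/139229, -1068037/139229] = K·y
y = (KᵀK)⁻¹·Kᵀ·(x' − x̄) = [23, -36]
z = y + H·x̄ = [23, -36] + [-24, 33] = [-1, -3]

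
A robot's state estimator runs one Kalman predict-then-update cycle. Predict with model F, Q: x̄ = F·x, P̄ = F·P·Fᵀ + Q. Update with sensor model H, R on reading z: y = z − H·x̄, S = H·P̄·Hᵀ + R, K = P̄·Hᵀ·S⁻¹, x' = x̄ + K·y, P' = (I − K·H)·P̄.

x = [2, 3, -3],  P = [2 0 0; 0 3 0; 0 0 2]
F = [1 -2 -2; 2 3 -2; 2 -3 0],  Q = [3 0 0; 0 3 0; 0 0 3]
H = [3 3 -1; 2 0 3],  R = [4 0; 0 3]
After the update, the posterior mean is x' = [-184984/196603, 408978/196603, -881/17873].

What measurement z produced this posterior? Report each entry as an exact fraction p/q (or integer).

z = [3, -2]

x̄ = F·x = [2, 19, -5]
P̄ = F·P·Fᵀ + Q = [25 -6 22; -6 46 -19; 22 -19 38]
S = H·P̄·Hᵀ + R = [555 -17; -17 709]
K = P̄·Hᵀ·S⁻¹ = [26787/393206 64975/393206; 48689/196603 -17966/196603; -1625/35746 7927/35746]
x' − x̄ = [-578190/196603, -3326479/196603, 88484/17873] = K·y
y = (KᵀK)⁻¹·Kᵀ·(x' − x̄) = [-65, 9]
z = y + H·x̄ = [-65, 9] + [68, -11] = [3, -2]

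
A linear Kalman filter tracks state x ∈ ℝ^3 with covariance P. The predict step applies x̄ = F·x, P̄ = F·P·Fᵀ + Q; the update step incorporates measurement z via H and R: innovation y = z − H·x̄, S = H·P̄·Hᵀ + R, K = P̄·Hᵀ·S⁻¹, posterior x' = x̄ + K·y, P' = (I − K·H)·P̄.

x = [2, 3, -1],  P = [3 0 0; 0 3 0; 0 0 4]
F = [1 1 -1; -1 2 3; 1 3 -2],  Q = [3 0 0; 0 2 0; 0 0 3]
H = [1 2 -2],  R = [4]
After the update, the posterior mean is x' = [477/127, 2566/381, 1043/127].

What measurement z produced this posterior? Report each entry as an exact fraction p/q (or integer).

z = [1]

x̄ = F·x = [6, 1, 13]
P̄ = F·P·Fᵀ + Q = [13 -9 20; -9 53 -9; 20 -9 49]
S = H·P̄·Hᵀ + R = [381]
K = P̄·Hᵀ·S⁻¹ = [-15/127; 115/381; -32/127]
x' − x̄ = [-285/127, 2185/381, -608/127] = K·y
y = (KᵀK)⁻¹·Kᵀ·(x' − x̄) = [19]
z = y + H·x̄ = [19] + [-18] = [1]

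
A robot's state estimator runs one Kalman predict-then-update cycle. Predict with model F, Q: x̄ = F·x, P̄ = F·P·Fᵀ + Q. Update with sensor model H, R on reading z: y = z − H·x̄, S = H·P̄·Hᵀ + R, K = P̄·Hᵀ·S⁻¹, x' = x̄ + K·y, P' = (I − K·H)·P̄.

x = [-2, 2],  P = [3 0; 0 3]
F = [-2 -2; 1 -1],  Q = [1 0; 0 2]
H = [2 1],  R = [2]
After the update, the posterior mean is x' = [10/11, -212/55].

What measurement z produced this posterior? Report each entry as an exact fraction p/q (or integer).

z = [-2]

x̄ = F·x = [0, -4]
P̄ = F·P·Fᵀ + Q = [25 0; 0 8]
S = H·P̄·Hᵀ + R = [110]
K = P̄·Hᵀ·S⁻¹ = [5/11; 4/55]
x' − x̄ = [10/11, 8/55] = K·y
y = (KᵀK)⁻¹·Kᵀ·(x' − x̄) = [2]
z = y + H·x̄ = [2] + [-4] = [-2]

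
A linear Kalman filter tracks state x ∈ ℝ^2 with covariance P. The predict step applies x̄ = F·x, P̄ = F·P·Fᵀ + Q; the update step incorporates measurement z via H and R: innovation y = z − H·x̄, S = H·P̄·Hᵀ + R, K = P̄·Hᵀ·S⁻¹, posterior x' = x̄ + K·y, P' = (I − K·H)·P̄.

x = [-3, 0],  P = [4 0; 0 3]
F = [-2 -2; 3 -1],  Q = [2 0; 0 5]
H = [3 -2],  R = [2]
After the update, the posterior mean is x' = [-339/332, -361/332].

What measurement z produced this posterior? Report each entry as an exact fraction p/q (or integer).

z = [-1]

x̄ = F·x = [6, -9]
P̄ = F·P·Fᵀ + Q = [30 -18; -18 44]
S = H·P̄·Hᵀ + R = [664]
K = P̄·Hᵀ·S⁻¹ = [63/332; -71/332]
x' − x̄ = [-2331/332, 2627/332] = K·y
y = (KᵀK)⁻¹·Kᵀ·(x' − x̄) = [-37]
z = y + H·x̄ = [-37] + [36] = [-1]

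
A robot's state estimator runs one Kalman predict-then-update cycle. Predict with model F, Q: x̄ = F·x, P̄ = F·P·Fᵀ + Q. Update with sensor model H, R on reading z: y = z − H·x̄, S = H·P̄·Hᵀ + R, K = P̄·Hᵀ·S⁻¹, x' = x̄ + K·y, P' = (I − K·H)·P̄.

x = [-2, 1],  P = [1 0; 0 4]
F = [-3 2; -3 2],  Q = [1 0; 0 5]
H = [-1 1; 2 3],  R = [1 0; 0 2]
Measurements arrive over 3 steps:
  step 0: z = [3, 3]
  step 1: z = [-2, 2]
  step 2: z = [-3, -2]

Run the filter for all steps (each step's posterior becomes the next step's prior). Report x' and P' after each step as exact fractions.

step 0: x̄ = F·x = [8, 8]
step 0: P̄ = F·P·Fᵀ + Q = [26 25; 25 30]
step 0: y = z − H·x̄ = [3, -37]
step 0: S = H·P̄·Hᵀ + R = [7 13; 13 676]
step 0: K = P̄·Hᵀ·S⁻¹ = [-179/351 902/4563; 40/117 305/1521]
step 0: x' = x̄ + K·y = [-3851/4563, 2443/1521]
step 0: P' = (I − K·H)·P̄ = [1757/4563 -190/1521; -190/1521 110/507]
step 1: x̄ = F·x = [8737/1521, 8737/1521]
step 1: P̄ = F·P·Fᵀ + Q = [3464/507 2957/507; 2957/507 5492/507]
step 1: y = z − H·x̄ = [-2, -40643/1521]
step 1: S = H·P̄·Hᵀ + R = [7 13; 13 99782/507]
step 1: K = P̄·Hᵀ·S⁻¹ = [-305169/612791 117184/612791; 207840/612791 123775/612791]
step 1: x' = x̄ + K·y = [2997179/1838373, -203078/612791]
step 1: P' = (I − K·H)·P̄ = [229975/612791 -75194/612791; -75194/612791 132646/612791]
step 2: x̄ = F·x = [-3403335/612791, -3403335/612791]
step 2: P̄ = F·P·Fᵀ + Q = [4115478/612791 3502687/612791; 3502687/612791 6566642/612791]
step 2: y = z − H·x̄ = [-3, 15791093/612791]
step 2: S = H·P̄·Hᵀ + R = [7 13; 13 118819516/612791]
step 2: K = P̄·Hᵀ·S⁻¹ = [-362426737/728174933 139139402/728174933; 246928680/728174933 147105685/728174933]
step 2: x' = x̄ + K·y = [628624652/728174933, -994157390/728174933]
step 2: P' = (I − K·H)·P̄ = [273111803/728174933 -89314934/728174933; -89314934/728174933 157613746/728174933]

step 0: x' = [-3851/4563, 2443/1521], P' = [1757/4563 -190/1521; -190/1521 110/507]
step 1: x' = [2997179/1838373, -203078/612791], P' = [229975/612791 -75194/612791; -75194/612791 132646/612791]
step 2: x' = [628624652/728174933, -994157390/728174933], P' = [273111803/728174933 -89314934/728174933; -89314934/728174933 157613746/728174933]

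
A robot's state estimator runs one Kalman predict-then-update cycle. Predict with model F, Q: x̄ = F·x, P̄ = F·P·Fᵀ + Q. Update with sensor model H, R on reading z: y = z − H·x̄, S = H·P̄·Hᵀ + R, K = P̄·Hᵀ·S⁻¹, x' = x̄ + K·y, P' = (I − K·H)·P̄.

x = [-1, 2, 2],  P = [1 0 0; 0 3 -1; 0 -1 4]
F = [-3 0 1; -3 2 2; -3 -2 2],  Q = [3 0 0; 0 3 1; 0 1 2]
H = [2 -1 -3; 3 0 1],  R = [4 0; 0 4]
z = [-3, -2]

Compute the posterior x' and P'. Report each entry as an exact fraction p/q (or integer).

x̄ = F·x = [5, 11, 3]
P̄ = F·P·Fᵀ + Q = [16 15 19; 15 32 14; 19 14 47]
y = z − H·x̄ = [7, -20]
S = H·P̄·Hᵀ + R = [319 -237; -237 309]
K = P̄·Hᵀ·S⁻¹ = [1173/14134 11893/42402; 129/14134 8393/42402; -3835/14134 5447/42402]
x' = x̄ + K·y = [-1217/42402, 301271/42402, -62269/42402]
P' = (I − K·H)·P̄ = [22361/42402 89179/42402 -19511/42402; 89179/42402 878705/42402 -233965/42402; -19511/42402 -233965/42402 80321/42402]

x' = [-1217/42402, 301271/42402, -62269/42402]
P' = [22361/42402 89179/42402 -19511/42402; 89179/42402 878705/42402 -233965/42402; -19511/42402 -233965/42402 80321/42402]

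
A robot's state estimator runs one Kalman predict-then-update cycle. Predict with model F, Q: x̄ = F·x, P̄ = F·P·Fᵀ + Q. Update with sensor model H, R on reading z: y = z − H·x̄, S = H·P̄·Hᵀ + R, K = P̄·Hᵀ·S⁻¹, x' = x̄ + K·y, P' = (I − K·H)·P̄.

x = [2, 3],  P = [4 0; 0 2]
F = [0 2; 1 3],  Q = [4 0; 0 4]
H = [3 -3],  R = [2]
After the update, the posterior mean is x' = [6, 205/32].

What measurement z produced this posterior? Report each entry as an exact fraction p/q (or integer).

x̄ = F·x = [6, 11]
P̄ = F·P·Fᵀ + Q = [12 12; 12 26]
S = H·P̄·Hᵀ + R = [128]
K = P̄·Hᵀ·S⁻¹ = [0; -21/64]
x' − x̄ = [0, -147/32] = K·y
y = (KᵀK)⁻¹·Kᵀ·(x' − x̄) = [14]
z = y + H·x̄ = [14] + [-15] = [-1]

z = [-1]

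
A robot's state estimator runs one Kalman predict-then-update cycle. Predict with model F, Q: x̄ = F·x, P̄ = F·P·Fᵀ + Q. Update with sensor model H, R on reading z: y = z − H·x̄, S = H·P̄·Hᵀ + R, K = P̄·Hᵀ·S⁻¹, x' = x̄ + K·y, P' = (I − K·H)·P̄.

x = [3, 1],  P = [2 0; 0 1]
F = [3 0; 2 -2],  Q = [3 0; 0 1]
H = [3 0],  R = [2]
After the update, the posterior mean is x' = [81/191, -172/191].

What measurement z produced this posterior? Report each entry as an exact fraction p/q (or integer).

z = [1]

x̄ = F·x = [9, 4]
P̄ = F·P·Fᵀ + Q = [21 12; 12 13]
S = H·P̄·Hᵀ + R = [191]
K = P̄·Hᵀ·S⁻¹ = [63/191; 36/191]
x' − x̄ = [-1638/191, -936/191] = K·y
y = (KᵀK)⁻¹·Kᵀ·(x' − x̄) = [-26]
z = y + H·x̄ = [-26] + [27] = [1]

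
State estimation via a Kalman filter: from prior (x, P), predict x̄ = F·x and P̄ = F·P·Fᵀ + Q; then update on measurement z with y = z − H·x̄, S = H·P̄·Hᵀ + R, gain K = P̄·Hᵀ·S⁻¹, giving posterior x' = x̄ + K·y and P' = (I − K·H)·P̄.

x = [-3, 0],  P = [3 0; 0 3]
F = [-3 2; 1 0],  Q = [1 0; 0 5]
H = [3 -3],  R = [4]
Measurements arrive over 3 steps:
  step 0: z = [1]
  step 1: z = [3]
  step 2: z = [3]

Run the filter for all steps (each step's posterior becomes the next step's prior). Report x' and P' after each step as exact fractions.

step 0: x̄ = F·x = [9, -3]
step 0: P̄ = F·P·Fᵀ + Q = [40 -9; -9 8]
step 0: y = z − H·x̄ = [-35]
step 0: S = H·P̄·Hᵀ + R = [598]
step 0: K = P̄·Hᵀ·S⁻¹ = [147/598; -51/598]
step 0: x' = x̄ + K·y = [237/598, -9/598]
step 0: P' = (I − K·H)·P̄ = [2311/598 2115/598; 2115/598 2183/598]
step 1: x̄ = F·x = [-729/598, 237/598]
step 1: P̄ = F·P·Fᵀ + Q = [4749/598 -2703/598; -2703/598 5301/598]
step 1: y = z − H·x̄ = [102/13]
step 1: S = H·P̄·Hᵀ + R = [3076/13]
step 1: K = P̄·Hᵀ·S⁻¹ = [243/1538; -261/1538]
step 1: x' = x̄ + K·y = [729/35374, -33081/35374]
step 1: P' = (I − K·H)·P̄ = [71979/35374 64527/35374; 64527/35374 72531/35374]
step 2: x̄ = F·x = [-68349/35374, 729/35374]
step 2: P̄ = F·P·Fᵀ + Q = [198985/35374 -86883/35374; -86883/35374 248849/35374]
step 2: y = z − H·x̄ = [156678/17687]
step 2: S = H·P̄·Hᵀ + R = [2867948/17687]
step 2: K = P̄·Hᵀ·S⁻¹ = [214401/1433974; -251799/1433974]
step 2: x' = x̄ + K·y = [-871455/1433974, -2200977/1433974]
step 2: P' = (I − K·H)·P̄ = [2868439/1433974 2582571/1433974; 2582571/1433974 2918303/1433974]

step 0: x' = [237/598, -9/598], P' = [2311/598 2115/598; 2115/598 2183/598]
step 1: x' = [729/35374, -33081/35374], P' = [71979/35374 64527/35374; 64527/35374 72531/35374]
step 2: x' = [-871455/1433974, -2200977/1433974], P' = [2868439/1433974 2582571/1433974; 2582571/1433974 2918303/1433974]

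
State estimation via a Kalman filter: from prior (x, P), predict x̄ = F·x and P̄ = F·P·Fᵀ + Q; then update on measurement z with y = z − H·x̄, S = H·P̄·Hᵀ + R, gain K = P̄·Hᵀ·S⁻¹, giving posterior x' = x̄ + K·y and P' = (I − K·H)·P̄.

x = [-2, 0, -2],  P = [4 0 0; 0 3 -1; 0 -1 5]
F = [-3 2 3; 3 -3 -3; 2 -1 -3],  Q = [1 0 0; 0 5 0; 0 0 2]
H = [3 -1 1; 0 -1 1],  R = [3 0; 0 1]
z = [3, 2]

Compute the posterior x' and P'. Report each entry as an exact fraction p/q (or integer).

x' = [4950/14999, -4511/14999, 25564/14999]
P' = [6494/14999 -3294/14999 -7926/14999; -3294/14999 51435/14999 47784/14999; -7926/14999 47784/14999 58260/14999]

x̄ = F·x = [0, 0, 2]
P̄ = F·P·Fᵀ + Q = [82 -84 -66; -84 95 66; -66 66 60]
y = z − H·x̄ = [1, 0]
S = H·P̄·Hᵀ + R = [872 77; 77 24]
K = P̄·Hᵀ·S⁻¹ = [4950/14999 -4632/14999; -4511/14999 -3651/14999; -4434/14999 10476/14999]
x' = x̄ + K·y = [4950/14999, -4511/14999, 25564/14999]
P' = (I − K·H)·P̄ = [6494/14999 -3294/14999 -7926/14999; -3294/14999 51435/14999 47784/14999; -7926/14999 47784/14999 58260/14999]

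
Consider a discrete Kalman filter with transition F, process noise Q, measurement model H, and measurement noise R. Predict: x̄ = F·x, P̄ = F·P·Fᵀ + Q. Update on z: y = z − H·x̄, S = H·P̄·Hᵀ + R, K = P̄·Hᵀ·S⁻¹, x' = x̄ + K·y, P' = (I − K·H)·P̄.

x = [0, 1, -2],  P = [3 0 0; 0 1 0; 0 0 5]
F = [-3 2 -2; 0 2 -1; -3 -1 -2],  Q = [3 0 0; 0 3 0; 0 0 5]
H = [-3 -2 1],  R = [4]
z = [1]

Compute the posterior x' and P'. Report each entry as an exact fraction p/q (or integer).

x̄ = F·x = [6, 4, 3]
P̄ = F·P·Fᵀ + Q = [54 14 45; 14 12 8; 45 8 53]
y = z − H·x̄ = [24]
S = H·P̄·Hᵀ + R = [457]
K = P̄·Hᵀ·S⁻¹ = [-145/457; -58/457; -98/457]
x' = x̄ + K·y = [-738/457, 436/457, -981/457]
P' = (I − K·H)·P̄ = [3653/457 -2012/457 6355/457; -2012/457 2120/457 -2028/457; 6355/457 -2028/457 14617/457]

x' = [-738/457, 436/457, -981/457]
P' = [3653/457 -2012/457 6355/457; -2012/457 2120/457 -2028/457; 6355/457 -2028/457 14617/457]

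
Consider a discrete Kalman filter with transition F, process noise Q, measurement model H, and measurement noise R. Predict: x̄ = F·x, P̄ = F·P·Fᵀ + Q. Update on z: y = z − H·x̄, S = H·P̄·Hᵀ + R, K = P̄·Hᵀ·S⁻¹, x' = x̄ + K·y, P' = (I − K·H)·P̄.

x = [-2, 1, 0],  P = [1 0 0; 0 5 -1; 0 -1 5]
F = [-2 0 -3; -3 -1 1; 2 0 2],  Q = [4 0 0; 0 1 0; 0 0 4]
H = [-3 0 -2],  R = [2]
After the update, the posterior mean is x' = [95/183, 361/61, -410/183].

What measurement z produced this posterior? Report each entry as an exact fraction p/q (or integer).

z = [3]

x̄ = F·x = [4, 5, -4]
P̄ = F·P·Fᵀ + Q = [53 -12 -34; -12 22 6; -34 6 28]
S = H·P̄·Hᵀ + R = [183]
K = P̄·Hᵀ·S⁻¹ = [-91/183; 8/61; 46/183]
x' − x̄ = [-637/183, 56/61, 322/183] = K·y
y = (KᵀK)⁻¹·Kᵀ·(x' − x̄) = [7]
z = y + H·x̄ = [7] + [-4] = [3]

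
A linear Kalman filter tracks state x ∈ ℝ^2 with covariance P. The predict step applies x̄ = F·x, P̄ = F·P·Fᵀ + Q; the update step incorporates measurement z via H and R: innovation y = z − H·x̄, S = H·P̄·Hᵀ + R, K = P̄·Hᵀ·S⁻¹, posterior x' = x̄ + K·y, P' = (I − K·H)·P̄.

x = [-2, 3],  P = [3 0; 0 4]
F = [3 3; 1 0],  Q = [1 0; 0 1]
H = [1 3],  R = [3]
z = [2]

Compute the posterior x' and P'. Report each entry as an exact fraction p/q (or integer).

x̄ = F·x = [3, -2]
P̄ = F·P·Fᵀ + Q = [64 9; 9 4]
y = z − H·x̄ = [5]
S = H·P̄·Hᵀ + R = [157]
K = P̄·Hᵀ·S⁻¹ = [91/157; 21/157]
x' = x̄ + K·y = [926/157, -209/157]
P' = (I − K·H)·P̄ = [1767/157 -498/157; -498/157 187/157]

x' = [926/157, -209/157]
P' = [1767/157 -498/157; -498/157 187/157]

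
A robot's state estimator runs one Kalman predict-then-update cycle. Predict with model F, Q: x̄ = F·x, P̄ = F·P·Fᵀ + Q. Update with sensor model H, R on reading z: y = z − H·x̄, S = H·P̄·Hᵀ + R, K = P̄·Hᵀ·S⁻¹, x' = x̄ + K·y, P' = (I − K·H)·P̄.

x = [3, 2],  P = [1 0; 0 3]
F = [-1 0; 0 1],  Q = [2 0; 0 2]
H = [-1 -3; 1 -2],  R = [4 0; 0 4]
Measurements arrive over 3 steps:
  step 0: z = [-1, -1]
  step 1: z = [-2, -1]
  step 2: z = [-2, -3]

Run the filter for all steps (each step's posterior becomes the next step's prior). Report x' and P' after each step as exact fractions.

step 0: x̄ = F·x = [-3, 2]
step 0: P̄ = F·P·Fᵀ + Q = [3 0; 0 5]
step 0: y = z − H·x̄ = [2, 6]
step 0: S = H·P̄·Hᵀ + R = [52 27; 27 27]
step 0: K = P̄·Hᵀ·S⁻¹ = [-6/25 79/225; -1/5 -23/135]
step 0: x' = x̄ + K·y = [-103/75, 26/45]
step 0: P' = (I − K·H)·P̄ = [92/75 -4/45; -4/45 8/27]
step 1: x̄ = F·x = [103/75, 26/45]
step 1: P̄ = F·P·Fᵀ + Q = [242/75 4/45; 4/45 62/27]
step 1: y = z − H·x̄ = [83/75, -274/225]
step 1: S = H·P̄·Hᵀ + R = [2132/75 2354/225; 2354/225 10838/675]
step 1: K = P̄·Hᵀ·S⁻¹ = [-512/2019 239/673; -10955/58551 -3095/19517]
step 1: x' = x̄ + K·y = [1333/2019, 33013/58551]
step 1: P' = (I − K·H)·P̄ = [2540/2019 -164/2019; -164/2019 16192/58551]
step 2: x̄ = F·x = [-1333/2019, 33013/58551]
step 2: P̄ = F·P·Fᵀ + Q = [6578/2019 164/2019; 164/2019 133294/58551]
step 2: y = z − H·x̄ = [-56720/58551, -70970/58551]
step 2: S = H·P̄·Hᵀ + R = [1653148/58551 604246/58551; 604246/58551 939118/58551]
step 2: K = P̄·Hᵀ·S⁻¹ = [-1289760/5069887 1808345/5069887; -947003/5069887 -804197/5069887]
step 2: x' = x̄ + K·y = [-4289759/5069887, 4750731/5069887]
step 2: P' = (I − K·H)·P̄ = [6403644/5069887 -414868/5069887; -414868/5069887 1400960/5069887]

step 0: x' = [-103/75, 26/45], P' = [92/75 -4/45; -4/45 8/27]
step 1: x' = [1333/2019, 33013/58551], P' = [2540/2019 -164/2019; -164/2019 16192/58551]
step 2: x' = [-4289759/5069887, 4750731/5069887], P' = [6403644/5069887 -414868/5069887; -414868/5069887 1400960/5069887]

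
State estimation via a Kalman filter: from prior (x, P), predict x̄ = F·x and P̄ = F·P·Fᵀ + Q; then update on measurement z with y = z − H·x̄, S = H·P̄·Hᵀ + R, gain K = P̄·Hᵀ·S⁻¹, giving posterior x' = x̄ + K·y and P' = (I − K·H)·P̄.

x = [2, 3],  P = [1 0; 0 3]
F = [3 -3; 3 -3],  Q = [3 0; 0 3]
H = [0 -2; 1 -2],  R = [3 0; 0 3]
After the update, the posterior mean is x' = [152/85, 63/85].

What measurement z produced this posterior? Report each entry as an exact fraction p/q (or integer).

x̄ = F·x = [-3, -3]
P̄ = F·P·Fᵀ + Q = [39 36; 36 39]
S = H·P̄·Hᵀ + R = [159 84; 84 54]
K = P̄·Hᵀ·S⁻¹ = [-62/85 89/170; -38/85 -7/85]
x' − x̄ = [407/85, 318/85] = K·y
y = (KᵀK)⁻¹·Kᵀ·(x' − x̄) = [-8, -2]
z = y + H·x̄ = [-8, -2] + [6, 3] = [-2, 1]

z = [-2, 1]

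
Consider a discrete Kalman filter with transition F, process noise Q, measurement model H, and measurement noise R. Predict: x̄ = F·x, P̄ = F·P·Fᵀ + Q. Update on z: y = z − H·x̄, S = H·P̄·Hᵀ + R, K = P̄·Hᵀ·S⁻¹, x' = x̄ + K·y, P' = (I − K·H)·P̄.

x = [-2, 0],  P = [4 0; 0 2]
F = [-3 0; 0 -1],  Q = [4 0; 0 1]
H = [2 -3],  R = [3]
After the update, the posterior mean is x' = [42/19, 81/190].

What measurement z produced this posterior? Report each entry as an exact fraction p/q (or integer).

z = [3]

x̄ = F·x = [6, 0]
P̄ = F·P·Fᵀ + Q = [40 0; 0 3]
S = H·P̄·Hᵀ + R = [190]
K = P̄·Hᵀ·S⁻¹ = [8/19; -9/190]
x' − x̄ = [-72/19, 81/190] = K·y
y = (KᵀK)⁻¹·Kᵀ·(x' − x̄) = [-9]
z = y + H·x̄ = [-9] + [12] = [3]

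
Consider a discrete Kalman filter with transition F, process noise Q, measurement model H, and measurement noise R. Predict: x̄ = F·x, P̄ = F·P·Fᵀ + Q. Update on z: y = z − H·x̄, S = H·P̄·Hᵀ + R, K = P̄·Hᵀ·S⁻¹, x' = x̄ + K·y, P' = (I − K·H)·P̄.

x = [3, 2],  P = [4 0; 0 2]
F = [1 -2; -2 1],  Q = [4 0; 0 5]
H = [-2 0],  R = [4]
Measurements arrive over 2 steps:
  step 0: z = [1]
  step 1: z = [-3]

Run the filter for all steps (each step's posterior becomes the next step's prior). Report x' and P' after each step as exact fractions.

step 0: x̄ = F·x = [-1, -4]
step 0: P̄ = F·P·Fᵀ + Q = [16 -12; -12 23]
step 0: y = z − H·x̄ = [-1]
step 0: S = H·P̄·Hᵀ + R = [68]
step 0: K = P̄·Hᵀ·S⁻¹ = [-8/17; 6/17]
step 0: x' = x̄ + K·y = [-9/17, -74/17]
step 0: P' = (I − K·H)·P̄ = [16/17 -12/17; -12/17 247/17]
step 1: x̄ = F·x = [139/17, -56/17]
step 1: P̄ = F·P·Fᵀ + Q = [1120/17 -586/17; -586/17 444/17]
step 1: y = z − H·x̄ = [227/17]
step 1: S = H·P̄·Hᵀ + R = [4548/17]
step 1: K = P̄·Hᵀ·S⁻¹ = [-560/1137; 293/1137]
step 1: x' = x̄ + K·y = [1819/1137, 167/1137]
step 1: P' = (I − K·H)·P̄ = [1120/1137 -586/1137; -586/1137 9496/1137]

step 0: x' = [-9/17, -74/17], P' = [16/17 -12/17; -12/17 247/17]
step 1: x' = [1819/1137, 167/1137], P' = [1120/1137 -586/1137; -586/1137 9496/1137]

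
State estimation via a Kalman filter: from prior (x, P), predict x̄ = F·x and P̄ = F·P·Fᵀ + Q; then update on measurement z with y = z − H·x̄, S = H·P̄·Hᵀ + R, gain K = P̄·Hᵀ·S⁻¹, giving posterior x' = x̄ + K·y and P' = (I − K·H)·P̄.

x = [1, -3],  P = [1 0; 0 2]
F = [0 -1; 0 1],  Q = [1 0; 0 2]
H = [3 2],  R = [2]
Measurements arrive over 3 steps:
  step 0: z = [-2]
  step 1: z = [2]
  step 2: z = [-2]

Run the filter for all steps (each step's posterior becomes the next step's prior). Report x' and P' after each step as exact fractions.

step 0: x̄ = F·x = [3, -3]
step 0: P̄ = F·P·Fᵀ + Q = [3 -2; -2 4]
step 0: y = z − H·x̄ = [-5]
step 0: S = H·P̄·Hᵀ + R = [21]
step 0: K = P̄·Hᵀ·S⁻¹ = [5/21; 2/21]
step 0: x' = x̄ + K·y = [38/21, -73/21]
step 0: P' = (I − K·H)·P̄ = [38/21 -52/21; -52/21 80/21]
step 1: x̄ = F·x = [73/21, -73/21]
step 1: P̄ = F·P·Fᵀ + Q = [101/21 -80/21; -80/21 122/21]
step 1: y = z − H·x̄ = [-31/21]
step 1: S = H·P̄·Hᵀ + R = [479/21]
step 1: K = P̄·Hᵀ·S⁻¹ = [143/479; 4/479]
step 1: x' = x̄ + K·y = [1454/479, -1671/479]
step 1: P' = (I − K·H)·P̄ = [1330/479 -1852/479; -1852/479 2782/479]
step 2: x̄ = F·x = [1671/479, -1671/479]
step 2: P̄ = F·P·Fᵀ + Q = [3261/479 -2782/479; -2782/479 3740/479]
step 2: y = z − H·x̄ = [-2629/479]
step 2: S = H·P̄·Hᵀ + R = [11883/479]
step 2: K = P̄·Hᵀ·S⁻¹ = [4219/11883; -866/11883]
step 2: x' = x̄ + K·y = [18298/11883, -36701/11883]
step 2: P' = (I − K·H)·P̄ = [43738/11883 -61388/11883; -61388/11883 91216/11883]

step 0: x' = [38/21, -73/21], P' = [38/21 -52/21; -52/21 80/21]
step 1: x' = [1454/479, -1671/479], P' = [1330/479 -1852/479; -1852/479 2782/479]
step 2: x' = [18298/11883, -36701/11883], P' = [43738/11883 -61388/11883; -61388/11883 91216/11883]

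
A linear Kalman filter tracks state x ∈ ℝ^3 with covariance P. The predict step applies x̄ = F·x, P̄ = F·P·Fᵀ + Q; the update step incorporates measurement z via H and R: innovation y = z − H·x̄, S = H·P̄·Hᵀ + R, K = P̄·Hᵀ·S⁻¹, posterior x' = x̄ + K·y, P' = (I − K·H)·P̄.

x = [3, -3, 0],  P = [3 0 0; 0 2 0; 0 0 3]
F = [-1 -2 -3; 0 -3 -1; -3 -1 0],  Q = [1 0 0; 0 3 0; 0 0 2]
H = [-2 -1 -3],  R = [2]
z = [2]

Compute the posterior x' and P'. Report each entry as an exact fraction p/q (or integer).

x' = [2349/737, 6717/737, -4297/737]
P' = [9699/737 3885/737 -7669/737; 3885/737 10632/737 -6078/737; -7669/737 -6078/737 7222/737]

x̄ = F·x = [3, 9, -6]
P̄ = F·P·Fᵀ + Q = [39 21 13; 21 24 6; 13 6 31]
y = z − H·x̄ = [-1]
S = H·P̄·Hᵀ + R = [737]
K = P̄·Hᵀ·S⁻¹ = [-138/737; -84/737; -125/737]
x' = x̄ + K·y = [2349/737, 6717/737, -4297/737]
P' = (I − K·H)·P̄ = [9699/737 3885/737 -7669/737; 3885/737 10632/737 -6078/737; -7669/737 -6078/737 7222/737]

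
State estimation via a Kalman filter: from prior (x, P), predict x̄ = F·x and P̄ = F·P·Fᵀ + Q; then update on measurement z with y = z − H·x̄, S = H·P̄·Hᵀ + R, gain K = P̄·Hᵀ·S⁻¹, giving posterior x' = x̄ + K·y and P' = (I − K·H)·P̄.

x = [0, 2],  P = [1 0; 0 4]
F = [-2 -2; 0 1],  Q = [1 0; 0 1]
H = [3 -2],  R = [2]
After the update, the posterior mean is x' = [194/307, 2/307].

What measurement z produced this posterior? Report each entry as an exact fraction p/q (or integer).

x̄ = F·x = [-4, 2]
P̄ = F·P·Fᵀ + Q = [21 -8; -8 5]
S = H·P̄·Hᵀ + R = [307]
K = P̄·Hᵀ·S⁻¹ = [79/307; -34/307]
x' − x̄ = [1422/307, -612/307] = K·y
y = (KᵀK)⁻¹·Kᵀ·(x' − x̄) = [18]
z = y + H·x̄ = [18] + [-16] = [2]

z = [2]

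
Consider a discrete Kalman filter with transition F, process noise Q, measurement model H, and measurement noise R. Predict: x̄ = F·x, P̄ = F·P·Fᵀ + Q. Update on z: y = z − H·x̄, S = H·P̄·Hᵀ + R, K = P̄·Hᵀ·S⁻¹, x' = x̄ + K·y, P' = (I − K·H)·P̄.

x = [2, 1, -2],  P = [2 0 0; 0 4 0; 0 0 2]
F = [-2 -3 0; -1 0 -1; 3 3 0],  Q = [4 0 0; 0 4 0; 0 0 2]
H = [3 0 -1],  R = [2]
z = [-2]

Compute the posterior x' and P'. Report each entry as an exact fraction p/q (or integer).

x' = [-35/389, 252/389, 701/389]
P' = [240/389 -172/389 528/389; -172/389 2950/389 -534/389; 528/389 -534/389 1784/389]

x̄ = F·x = [-7, 0, 9]
P̄ = F·P·Fᵀ + Q = [48 4 -48; 4 8 -6; -48 -6 56]
y = z − H·x̄ = [28]
S = H·P̄·Hᵀ + R = [778]
K = P̄·Hᵀ·S⁻¹ = [96/389; 9/389; -100/389]
x' = x̄ + K·y = [-35/389, 252/389, 701/389]
P' = (I − K·H)·P̄ = [240/389 -172/389 528/389; -172/389 2950/389 -534/389; 528/389 -534/389 1784/389]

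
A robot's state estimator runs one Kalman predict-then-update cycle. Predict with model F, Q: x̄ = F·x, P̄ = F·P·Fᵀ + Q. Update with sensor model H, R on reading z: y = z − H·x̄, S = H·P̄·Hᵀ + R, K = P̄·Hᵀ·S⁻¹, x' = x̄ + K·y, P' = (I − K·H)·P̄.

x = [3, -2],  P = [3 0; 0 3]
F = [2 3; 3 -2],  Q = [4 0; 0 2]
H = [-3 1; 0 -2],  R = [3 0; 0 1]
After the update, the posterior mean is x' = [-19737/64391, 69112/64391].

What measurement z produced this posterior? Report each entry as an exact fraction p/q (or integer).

z = [2, -2]

x̄ = F·x = [0, 13]
P̄ = F·P·Fᵀ + Q = [43 0; 0 41]
S = H·P̄·Hᵀ + R = [431 -82; -82 165]
K = P̄·Hᵀ·S⁻¹ = [-21285/64391 -10578/64391; 41/64391 -31980/64391]
x' − x̄ = [-19737/64391, -767971/64391] = K·y
y = (KᵀK)⁻¹·Kᵀ·(x' − x̄) = [-11, 24]
z = y + H·x̄ = [-11, 24] + [13, -26] = [2, -2]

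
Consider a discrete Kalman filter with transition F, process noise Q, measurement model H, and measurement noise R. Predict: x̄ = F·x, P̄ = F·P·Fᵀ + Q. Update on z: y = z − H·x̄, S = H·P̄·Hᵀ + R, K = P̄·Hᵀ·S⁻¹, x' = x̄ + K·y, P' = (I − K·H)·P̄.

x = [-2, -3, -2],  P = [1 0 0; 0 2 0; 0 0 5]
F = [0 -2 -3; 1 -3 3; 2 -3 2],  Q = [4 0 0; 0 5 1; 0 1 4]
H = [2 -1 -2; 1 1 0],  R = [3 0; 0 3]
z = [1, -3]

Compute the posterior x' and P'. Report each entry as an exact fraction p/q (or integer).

x' = [-7583/4818, -915/1606, -8885/4818]
P' = [17345/6424 -6339/6424 18377/6424; -6339/6424 13641/6424 -10995/6424; 18377/6424 -10995/6424 25457/6424]

x̄ = F·x = [12, 1, 1]
P̄ = F·P·Fᵀ + Q = [57 -33 -18; -33 69 51; -18 51 46]
y = z − H·x̄ = [-20, -16]
S = H·P̄·Hᵀ + R = [964 -54; -54 63]
K = P̄·Hᵀ·S⁻¹ = [1425/6424 5503/9636; -1443/6424 1217/3212; -1055/6424 3691/9636]
x' = x̄ + K·y = [-7583/4818, -915/1606, -8885/4818]
P' = (I − K·H)·P̄ = [17345/6424 -6339/6424 18377/6424; -6339/6424 13641/6424 -10995/6424; 18377/6424 -10995/6424 25457/6424]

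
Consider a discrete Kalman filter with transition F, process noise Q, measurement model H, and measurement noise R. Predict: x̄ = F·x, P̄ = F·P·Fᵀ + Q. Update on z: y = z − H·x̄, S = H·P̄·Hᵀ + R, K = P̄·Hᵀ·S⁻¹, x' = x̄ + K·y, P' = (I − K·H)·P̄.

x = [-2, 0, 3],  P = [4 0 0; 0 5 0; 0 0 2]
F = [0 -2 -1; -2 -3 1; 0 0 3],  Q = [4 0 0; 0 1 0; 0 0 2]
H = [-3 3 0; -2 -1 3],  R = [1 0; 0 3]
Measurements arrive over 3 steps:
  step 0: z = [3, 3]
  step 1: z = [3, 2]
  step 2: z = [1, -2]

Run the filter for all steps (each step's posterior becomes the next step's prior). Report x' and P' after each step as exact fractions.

step 0: x' = [182089/153049, 339721/153049, 395067/153049], P' = [1026994/153049 1027600/153049 997182/153049; 1027600/153049 1045156/153049 1003434/153049; 997182/153049 1003434/153049 1019960/153049]
step 1: x' = [3470926487/26954401531, 31027992279/26954401531, 31355809053/26954401531], P' = [48317763348/26954401531 47379162630/26954401531 43298566512/26954401531; 47379162630/26954401531 49394131713/26954401531 43326152760/26954401531; 43298566512/26954401531 43326152760/26954401531 47560910534/26954401531]
step 2: x' = [662088499703175/1253858581245631, 1105133898444626/1253858581245631, 24931745902989/1253858581245631], P' = [2251116172178390/1253858581245631 2207390513472404/1253858581245631 2018877834056010/1253858581245631; 2207390513472404/1253858581245631 2301036012413774/1253858581245631 2020265891223258/1253858581245631; 2018877834056010/1253858581245631 2020265891223258/1253858581245631 2217240211488128/1253858581245631]

step 0: x̄ = F·x = [-3, 7, 9]
step 0: P̄ = F·P·Fᵀ + Q = [26 28 -6; 28 64 6; -6 6 20]
step 0: y = z − H·x̄ = [-27, -23]
step 0: S = H·P̄·Hᵀ + R = [307 -12; -12 499]
step 0: K = P̄·Hᵀ·S⁻¹ = [1818/153049 -30014/153049; 52668/153049 -30018/153049; 18756/153049 20694/153049]
step 0: x' = x̄ + K·y = [182089/153049, 339721/153049, 395067/153049]
step 0: P' = (I − K·H)·P̄ = [1026994/153049 1027600/153049 997182/153049; 1027600/153049 1045156/153049 1003434/153049; 997182/153049 1003434/153049 1019960/153049]
step 1: x̄ = F·x = [-1074509/153049, -988274/153049, 1185201/153049]
step 1: P̄ = F·P·Fᵀ + Q = [9826516/153049 12359174/153049 -9080484/153049; 12359174/153049 17009257/153049 -11954118/153049; -9080484/153049 -11954118/153049 9485738/153049]
step 1: y = z − H·x̄ = [200442/153049, -6386797/153049]
step 1: S = H·P̄·Hᵀ + R = [19209874/153049 -55008903/153049; -55008903/153049 372273322/153049]
step 1: K = P̄·Hᵀ·S⁻¹ = [-2815802154/26954401531 -4706329930/26954401531; 6044907249/26954401531 -4724666231/26954401531; 82758744/26954401531 4253148606/26954401531]
step 1: x' = x̄ + K·y = [3470926487/26954401531, 31027992279/26954401531, 31355809053/26954401531]
step 1: P' = (I − K·H)·P̄ = [48317763348/26954401531 47379162630/26954401531 43298566512/26954401531; 47379162630/26954401531 49394131713/26954401531 43326152760/26954401531; 43298566512/26954401531 43326152760/26954401531 47560910534/26954401531]
step 2: x̄ = F·x = [-93411793611/26954401531, -68670020758/26954401531, 94067427159/26954401531]
step 2: P̄ = F·P·Fᵀ + Q = [526259654550/26954401531 568243816048/26954401531 -402639648162/26954401531; 568243816048/26954401531 847732319826/26954401531 -507044042310/26954401531; -402639648162/26954401531 -507044042310/26954401531 481956997868/26954401531]
step 2: y = z − H·x̄ = [-47270917028/26954401531, -591604692519/26954401531]
step 2: S = H·P̄·Hᵀ + R = [2164493482051/26954401531 -2030010027654/26954401531; -2030010027654/26954401531 17518162419427/26954401531]
step 2: K = P̄·Hᵀ·S⁻¹ = [-131176976117958/1253858581245631 -217663118553718/1253858581245631; 280936496824110/1253858581245631 -218339788562936/1253858581245631; 4164171501744/1253858581245631 197899691709702/1253858581245631]
step 2: x' = x̄ + K·y = [662088499703175/1253858581245631, 1105133898444626/1253858581245631, 24931745902989/1253858581245631]
step 2: P' = (I − K·H)·P̄ = [2251116172178390/1253858581245631 2207390513472404/1253858581245631 2018877834056010/1253858581245631; 2207390513472404/1253858581245631 2301036012413774/1253858581245631 2020265891223258/1253858581245631; 2018877834056010/1253858581245631 2020265891223258/1253858581245631 2217240211488128/1253858581245631]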